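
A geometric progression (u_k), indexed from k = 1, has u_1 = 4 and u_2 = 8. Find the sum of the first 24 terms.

67108860

Common ratio r = 2.
u_k = 4·2^(k-1).
S = 4·(2^24 - 1)/(2 - 1) = 4·(16777216 - 1)/(1) = 67108860.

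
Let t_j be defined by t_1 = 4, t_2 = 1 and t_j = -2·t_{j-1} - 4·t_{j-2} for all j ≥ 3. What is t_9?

Applying the relation repeatedly:
t_3 = -18  t_4 = 32  t_5 = 8  t_6 = -144  t_7 = 256  t_8 = 64  t_9 = -1152.

-1152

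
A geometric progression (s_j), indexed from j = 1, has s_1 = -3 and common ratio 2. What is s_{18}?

s_j = (-3)·2^(j-1).
s_{18} = (-3)·2^17 = -393216.

-393216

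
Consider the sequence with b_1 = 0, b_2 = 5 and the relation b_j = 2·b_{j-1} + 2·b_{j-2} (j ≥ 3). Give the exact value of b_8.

1640

Iterate the recurrence:
b_3 = 10, b_4 = 30, b_5 = 80, b_6 = 220, b_7 = 600, b_8 = 1640.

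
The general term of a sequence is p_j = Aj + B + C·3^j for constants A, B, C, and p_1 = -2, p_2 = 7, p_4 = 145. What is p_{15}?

28697764

At j = 1, 2, 4: A + B + 3C = -2; 2A + B + 9C = 7; 4A + B + 81C = 145.
Subtracting the first from the second: A + 6C = 9.
Subtracting the second from the third: 2A + 72C = 138.
Solving: C = 2, A = -3, then B = -5.
Hence p_{15} = -3·15 + (-5) + 2·14348907 = 28697764.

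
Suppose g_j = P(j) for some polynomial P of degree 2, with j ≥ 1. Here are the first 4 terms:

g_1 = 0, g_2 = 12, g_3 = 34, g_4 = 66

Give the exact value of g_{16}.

1st diffs: 12, 22, 32.
2nd diffs: 10, 10 (constant).
Newton forward-difference form: g_j = 12·C(j-1,1) + 10·C(j-1,2).
At j = 16: j-1 = 15, so g_{16} = 180 + 1050 = 1230.

1230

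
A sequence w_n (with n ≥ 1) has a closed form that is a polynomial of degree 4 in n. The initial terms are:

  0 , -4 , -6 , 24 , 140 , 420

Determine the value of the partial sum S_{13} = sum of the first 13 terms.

52598

1st diffs: -4, -2, 30, 116, 280.
2nd diffs: 2, 32, 86, 164.
3rd diffs: 30, 54, 78.
4th diffs: 24, 24 (constant).
So w_n = n^4 - 5n^3 + 6n^2 - 2n.
Continuing: …, 966, 1904, 3384, 5580, …, w_{13} = 18564.
Summing n = 1..13 (13 terms) gives 52598.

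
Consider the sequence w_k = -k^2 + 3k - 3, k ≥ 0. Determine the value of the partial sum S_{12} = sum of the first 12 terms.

-344

Over k = 0..11: Σk = 66, Σk² = 506.
Total = (-1)·506 + (3)·66 + (-3)·12 = -344.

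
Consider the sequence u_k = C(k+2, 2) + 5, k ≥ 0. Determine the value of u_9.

60

C(11, 2) = 55, so u_9 = 60.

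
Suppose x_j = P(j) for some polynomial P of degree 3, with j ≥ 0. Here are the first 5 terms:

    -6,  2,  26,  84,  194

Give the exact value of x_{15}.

1st diffs: 8, 24, 58, 110.
2nd diffs: 16, 34, 52.
3rd diffs: 18, 18 (constant).
So x_j = 3j^3 - j^2 + 6j - 6.
Evaluating at j = 15 gives x_{15} = 9984.

9984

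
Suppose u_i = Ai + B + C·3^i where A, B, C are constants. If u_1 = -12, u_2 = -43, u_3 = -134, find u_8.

At i = 1, 2, 3: A + B + 3C = -12; 2A + B + 9C = -43; 3A + B + 27C = -134.
Subtracting the first from the second: A + 6C = -31.
Subtracting the second from the third: A + 18C = -91.
Solving: C = -5, A = -1, then B = 4.
Therefore u_8 = -8 + 4 + (-5)·6561 = -32809.

-32809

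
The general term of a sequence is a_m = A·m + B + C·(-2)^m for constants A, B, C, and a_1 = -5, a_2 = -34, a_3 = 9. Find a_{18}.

-1048674

Write the equations: A + B - 2C = -5; 2A + B + 4C = -34; 3A + B - 8C = 9.
Subtracting the first from the second: A + 6C = -29.
Subtracting the second from the third: A - 12C = 43.
Solving: C = -4, A = -5, then B = -8.
So a_m = -5·m + (-8) + (-4)·(-2)^m; at m=18 this is -1048674.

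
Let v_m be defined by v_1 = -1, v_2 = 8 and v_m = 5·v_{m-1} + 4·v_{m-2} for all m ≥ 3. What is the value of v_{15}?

43727236596

Iterate the recurrence:
v_3 = 36  v_4 = 212  v_5 = 1204  …  v_{12} = 235923092  v_{13} = 1345130164  v_{14} = 7669343188  v_{15} = 43727236596.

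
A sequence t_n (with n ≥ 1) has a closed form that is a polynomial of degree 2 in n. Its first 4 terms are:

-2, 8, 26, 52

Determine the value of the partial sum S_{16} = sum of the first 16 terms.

5648

1st diffs: 10, 18, 26.
2nd diffs: 8, 8 (constant).
So t_n = 4n^2 - 2n - 4.
Continuing: …, 86, 128, 178, 236, …, t_{16} = 988.
Summing n = 1..16 (16 terms) gives 5648.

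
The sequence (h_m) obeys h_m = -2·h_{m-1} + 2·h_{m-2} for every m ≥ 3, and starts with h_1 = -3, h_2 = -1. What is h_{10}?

Step forward from the initial values:
h_3 = -4, h_4 = 6, h_5 = -20, h_6 = 52, h_7 = -144, h_8 = 392, h_9 = -1072, h_{10} = 2928.

2928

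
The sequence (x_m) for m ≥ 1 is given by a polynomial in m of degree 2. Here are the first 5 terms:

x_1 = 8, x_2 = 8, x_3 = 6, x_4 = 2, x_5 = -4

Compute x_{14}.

-148

1st diffs: 0, -2, -4, -6.
2nd diffs: -2, -2, -2 (constant).
So x_m = -m^2 + 3m + 6.
Evaluating at m = 14 gives x_{14} = -148.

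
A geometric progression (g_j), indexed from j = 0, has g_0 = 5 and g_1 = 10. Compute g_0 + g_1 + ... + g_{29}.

Common ratio r = 2.
g_j = 5·2^(j-0).
S = 5·(2^30 - 1)/(2 - 1) = 5·(1073741824 - 1)/(1) = 5368709115.

5368709115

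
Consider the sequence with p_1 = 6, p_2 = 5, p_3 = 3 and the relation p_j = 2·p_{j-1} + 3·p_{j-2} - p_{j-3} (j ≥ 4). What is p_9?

Step forward from the initial values:
p_4 = 15;  p_5 = 34;  p_6 = 110;  p_7 = 307;  p_8 = 910;  p_9 = 2631.

2631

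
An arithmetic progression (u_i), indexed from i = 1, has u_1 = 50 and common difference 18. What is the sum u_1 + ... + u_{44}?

19228

u_i = 50 + (i - 1)·18.
u_{44} = 824; S = 44·(50 + 824)/2 = 19228.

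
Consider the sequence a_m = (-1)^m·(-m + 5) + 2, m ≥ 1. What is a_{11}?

(-1)^11 = -1; -m + 5 at m=11 is -6; so a_{11} = 8.

8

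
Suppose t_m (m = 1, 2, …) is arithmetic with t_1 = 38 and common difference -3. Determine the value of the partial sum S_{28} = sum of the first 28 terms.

t_m = 38 + (m - 1)·(-3).
t_{28} = -43; S = 28·(38 + (-43))/2 = -70.

-70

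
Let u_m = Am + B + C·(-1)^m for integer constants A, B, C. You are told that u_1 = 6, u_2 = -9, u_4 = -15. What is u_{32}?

-99

The three given values yield: A + B - C = 6; 2A + B + C = -9; 4A + B + C = -15.
Subtracting the first from the second: A + 2C = -15.
Subtracting the second from the third: 2A = -6.
Solving: C = -6, A = -3, then B = 3.
Hence u_{32} = -3·32 + 3 + (-6)·1 = -99.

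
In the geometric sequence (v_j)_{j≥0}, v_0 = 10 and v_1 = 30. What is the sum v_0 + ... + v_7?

32800

Common ratio r = 3.
v_j = 10·3^(j-0).
S = 10·(3^8 - 1)/(3 - 1) = 10·(6561 - 1)/(2) = 32800.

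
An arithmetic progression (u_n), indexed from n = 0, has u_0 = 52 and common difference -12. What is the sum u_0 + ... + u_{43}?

u_n = 52 + (n - 0)·(-12).
u_{43} = -464; S = 44·(52 + (-464))/2 = -9064.

-9064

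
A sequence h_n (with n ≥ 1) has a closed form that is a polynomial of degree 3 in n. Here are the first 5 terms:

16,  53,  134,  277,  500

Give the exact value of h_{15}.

11090

1st diffs: 37, 81, 143, 223.
2nd diffs: 44, 62, 80.
3rd diffs: 18, 18 (constant).
Newton forward-difference form: h_n = 16 + 37·C(n-1,1) + 44·C(n-1,2) + 18·C(n-1,3).
At n = 15: n-1 = 14, so h_{15} = 16 + 518 + 4004 + 6552 = 11090.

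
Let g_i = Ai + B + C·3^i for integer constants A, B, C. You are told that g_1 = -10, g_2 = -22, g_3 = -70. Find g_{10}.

Plug in i = 1, 2, 3: A + B + 3C = -10; 2A + B + 9C = -22; 3A + B + 27C = -70.
Subtracting the first from the second: A + 6C = -12.
Subtracting the second from the third: A + 18C = -48.
Solving: C = -3, A = 6, then B = -7.
Therefore g_{10} = 60 + (-7) + (-3)·59049 = -177094.

-177094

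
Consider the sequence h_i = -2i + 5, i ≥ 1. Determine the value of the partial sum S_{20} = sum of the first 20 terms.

Over i = 1..20: Σi = 210.
Total = (-2)·210 + (5)·20 = -320.

-320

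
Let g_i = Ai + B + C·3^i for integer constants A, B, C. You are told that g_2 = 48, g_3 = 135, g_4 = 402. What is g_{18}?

The three given values yield: 2A + B + 9C = 48; 3A + B + 27C = 135; 4A + B + 81C = 402.
Subtracting the first from the second: A + 18C = 87.
Subtracting the second from the third: A + 54C = 267.
Solving: C = 5, A = -3, then B = 9.
Therefore g_{18} = -54 + 9 + 5·387420489 = 1937102400.

1937102400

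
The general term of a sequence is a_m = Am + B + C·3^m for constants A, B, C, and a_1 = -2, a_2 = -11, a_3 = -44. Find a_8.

-13097

Write the equations: A + B + 3C = -2; 2A + B + 9C = -11; 3A + B + 27C = -44.
Subtracting the first from the second: A + 6C = -9.
Subtracting the second from the third: A + 18C = -33.
Solving: C = -2, A = 3, then B = 1.
So a_m = 3·m + 1 + (-2)·3^m; at m=8 this is -13097.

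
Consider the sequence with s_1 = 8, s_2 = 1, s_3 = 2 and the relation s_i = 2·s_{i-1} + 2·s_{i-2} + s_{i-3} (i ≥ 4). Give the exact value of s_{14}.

Iterate the recurrence:
s_4 = 14  s_5 = 33  s_6 = 96  …  s_{11} = 17457  s_{12} = 49424  s_{13} = 139928  s_{14} = 396161.

396161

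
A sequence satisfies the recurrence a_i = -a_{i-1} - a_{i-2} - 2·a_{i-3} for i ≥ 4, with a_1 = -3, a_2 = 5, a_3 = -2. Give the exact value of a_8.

Compute successive terms:
a_4 = 3  a_5 = -11  a_6 = 12  a_7 = -7  a_8 = 17.

17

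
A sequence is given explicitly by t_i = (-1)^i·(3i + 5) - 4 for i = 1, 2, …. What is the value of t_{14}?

(-1)^14 = 1; 3i + 5 at i=14 is 47; so t_{14} = 43.

43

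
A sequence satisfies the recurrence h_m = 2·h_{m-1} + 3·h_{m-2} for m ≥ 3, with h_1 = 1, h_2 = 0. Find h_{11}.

14763

Applying the relation repeatedly:
h_3 = 3  h_4 = 6  h_5 = 21  h_6 = 60  h_7 = 183  h_8 = 546  h_9 = 1641  h_{10} = 4920  h_{11} = 14763.
(Characteristic roots are 3 and -1.)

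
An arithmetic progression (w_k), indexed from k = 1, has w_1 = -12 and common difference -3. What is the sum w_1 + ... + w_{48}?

-3960

w_k = -12 + (k - 1)·(-3).
w_{48} = -153; S = 48·(-12 + (-153))/2 = -3960.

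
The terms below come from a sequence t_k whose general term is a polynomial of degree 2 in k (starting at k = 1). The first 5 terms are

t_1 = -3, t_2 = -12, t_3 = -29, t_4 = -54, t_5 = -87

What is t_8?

1st diffs: -9, -17, -25, -33.
2nd diffs: -8, -8, -8 (constant).
Newton forward-difference form: t_k = -3 + (-9)·C(k-1,1) + (-8)·C(k-1,2).
At k = 8: k-1 = 7, so t_8 = -3 - 63 - 168 = -234.

-234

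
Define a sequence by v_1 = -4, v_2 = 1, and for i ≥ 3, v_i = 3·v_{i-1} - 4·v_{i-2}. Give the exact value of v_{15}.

Step forward from the initial values:
v_3 = 19;  v_4 = 53;  v_5 = 83;  …;  v_{12} = 11573;  v_{13} = 26771;  v_{14} = 34021;  v_{15} = -5021.

-5021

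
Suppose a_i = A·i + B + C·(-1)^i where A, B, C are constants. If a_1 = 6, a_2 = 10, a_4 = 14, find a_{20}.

The three given values yield: A + B - C = 6; 2A + B + C = 10; 4A + B + C = 14.
Subtracting the first from the second: A + 2C = 4.
Subtracting the second from the third: 2A = 4.
Solving: C = 1, A = 2, then B = 5.
So a_i = 2·i + 5 + 1·(-1)^i; at i=20 this is 46.

46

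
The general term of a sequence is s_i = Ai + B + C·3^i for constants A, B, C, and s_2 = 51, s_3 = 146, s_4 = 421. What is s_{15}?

At i = 2, 3, 4: 2A + B + 9C = 51; 3A + B + 27C = 146; 4A + B + 81C = 421.
Subtracting the first from the second: A + 18C = 95.
Subtracting the second from the third: A + 54C = 275.
Solving: C = 5, A = 5, then B = -4.
So s_i = 5·i + (-4) + 5·3^i; at i=15 this is 71744606.

71744606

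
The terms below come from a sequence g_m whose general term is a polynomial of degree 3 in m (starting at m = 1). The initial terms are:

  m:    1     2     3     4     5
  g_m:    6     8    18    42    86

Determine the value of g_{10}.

816

1st diffs: 2, 10, 24, 44.
2nd diffs: 8, 14, 20.
3rd diffs: 6, 6 (constant).
So g_m = m^3 - 2m^2 + m + 6.
Evaluating at m = 10 gives g_{10} = 816.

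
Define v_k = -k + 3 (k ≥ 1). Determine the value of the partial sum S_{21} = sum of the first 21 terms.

-168

Over k = 1..21: Σk = 231.
Total = (-1)·231 + (3)·21 = -168.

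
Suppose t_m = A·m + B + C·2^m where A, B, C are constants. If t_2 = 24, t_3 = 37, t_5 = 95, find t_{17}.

262235

Plug in m = 2, 3, 5: 2A + B + 4C = 24; 3A + B + 8C = 37; 5A + B + 32C = 95.
Subtracting the first from the second: A + 4C = 13.
Subtracting the second from the third: 2A + 24C = 58.
Solving: C = 2, A = 5, then B = 6.
So t_m = 5·m + 6 + 2·2^m; at m=17 this is 262235.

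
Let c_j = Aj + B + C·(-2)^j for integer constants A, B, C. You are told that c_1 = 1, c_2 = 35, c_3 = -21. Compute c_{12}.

20535

The three given values yield: A + B - 2C = 1; 2A + B + 4C = 35; 3A + B - 8C = -21.
Subtracting the first from the second: A + 6C = 34.
Subtracting the second from the third: A - 12C = -56.
Solving: C = 5, A = 4, then B = 7.
Hence c_{12} = 4·12 + 7 + 5·4096 = 20535.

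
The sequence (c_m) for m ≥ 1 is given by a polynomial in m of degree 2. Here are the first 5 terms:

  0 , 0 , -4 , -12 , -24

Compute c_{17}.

-480

1st diffs: 0, -4, -8, -12.
2nd diffs: -4, -4, -4 (constant).
So c_m = -2m^2 + 6m - 4.
Evaluating at m = 17 gives c_{17} = -480.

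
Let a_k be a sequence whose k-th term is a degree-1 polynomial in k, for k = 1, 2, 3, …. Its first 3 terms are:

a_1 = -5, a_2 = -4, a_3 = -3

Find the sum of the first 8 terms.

-12

1st diffs: 1, 1 (constant).
So a_k = k - 6.
Continuing: …, -2, -1, 0, 1, …, a_8 = 2.
Summing k = 1..8 (8 terms) gives -12.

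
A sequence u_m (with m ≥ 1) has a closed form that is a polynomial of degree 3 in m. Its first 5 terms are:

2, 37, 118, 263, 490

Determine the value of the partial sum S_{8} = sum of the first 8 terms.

1st diffs: 35, 81, 145, 227.
2nd diffs: 46, 64, 82.
3rd diffs: 18, 18 (constant).
So u_m = 3m^3 + 5m^2 - m - 5.
Continuing: 817, 1262, 1843.
Summing m = 1..8 (8 terms) gives 4832.

4832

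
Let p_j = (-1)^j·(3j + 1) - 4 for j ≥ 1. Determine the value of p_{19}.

-62

(-1)^19 = -1; 3j + 1 at j=19 is 58; so p_{19} = -62.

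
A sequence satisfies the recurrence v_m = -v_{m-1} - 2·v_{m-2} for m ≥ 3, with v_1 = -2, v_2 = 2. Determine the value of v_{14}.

-182

Applying the relation repeatedly:
v_3 = 2; v_4 = -6; v_5 = 2; …; v_{11} = -46; v_{12} = 90; v_{13} = 2; v_{14} = -182.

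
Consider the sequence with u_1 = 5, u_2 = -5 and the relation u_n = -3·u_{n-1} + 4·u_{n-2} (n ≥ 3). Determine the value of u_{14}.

Compute successive terms:
u_3 = 35, u_4 = -125, u_5 = 515, …, u_{11} = 2097155, u_{12} = -8388605, u_{13} = 33554435, u_{14} = -134217725.
(Characteristic roots are 1 and -4.)

-134217725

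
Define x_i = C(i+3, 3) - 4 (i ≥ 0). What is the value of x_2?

C(5, 3) = 10, so x_2 = 6.

6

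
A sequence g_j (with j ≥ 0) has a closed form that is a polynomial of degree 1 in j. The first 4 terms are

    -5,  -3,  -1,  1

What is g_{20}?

1st diffs: 2, 2, 2 (constant).
So g_j = 2j - 5.
Evaluating at j = 20 gives g_{20} = 35.

35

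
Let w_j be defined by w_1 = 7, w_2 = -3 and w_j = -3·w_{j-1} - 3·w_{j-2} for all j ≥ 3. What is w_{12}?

-4374

Compute successive terms:
w_3 = -12;  w_4 = 45;  w_5 = -99;  w_6 = 162;  w_7 = -189;  w_8 = 81;  w_9 = 324;  w_{10} = -1215;  w_{11} = 2673;  w_{12} = -4374.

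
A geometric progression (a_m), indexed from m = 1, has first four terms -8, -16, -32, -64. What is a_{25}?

-134217728

Common ratio r = 2.
a_m = (-8)·2^(m-1).
a_{25} = (-8)·2^24 = -134217728.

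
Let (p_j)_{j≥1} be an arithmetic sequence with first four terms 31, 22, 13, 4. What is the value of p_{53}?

Common difference d = -9.
p_j = 31 + (j - 1)·(-9).
p_{53} = 31 + 52·(-9) = -437.

-437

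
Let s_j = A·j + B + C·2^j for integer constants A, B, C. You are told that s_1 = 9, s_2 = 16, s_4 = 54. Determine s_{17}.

393235

Plug in j = 1, 2, 4: A + B + 2C = 9; 2A + B + 4C = 16; 4A + B + 16C = 54.
Subtracting the first from the second: A + 2C = 7.
Subtracting the second from the third: 2A + 12C = 38.
Solving: C = 3, A = 1, then B = 2.
So s_j = 1·j + 2 + 3·2^j; at j=17 this is 393235.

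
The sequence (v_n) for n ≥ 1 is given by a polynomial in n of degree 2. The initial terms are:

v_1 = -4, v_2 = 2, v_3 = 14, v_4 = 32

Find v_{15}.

1st diffs: 6, 12, 18.
2nd diffs: 6, 6 (constant).
So v_n = 3n^2 - 3n - 4.
Evaluating at n = 15 gives v_{15} = 626.

626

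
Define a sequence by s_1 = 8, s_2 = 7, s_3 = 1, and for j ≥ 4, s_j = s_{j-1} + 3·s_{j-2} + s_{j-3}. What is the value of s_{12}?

Iterate the recurrence:
s_4 = 30, s_5 = 40, s_6 = 131, s_7 = 281, s_8 = 714, s_9 = 1688, s_{10} = 4111, s_{11} = 9889, s_{12} = 23910.

23910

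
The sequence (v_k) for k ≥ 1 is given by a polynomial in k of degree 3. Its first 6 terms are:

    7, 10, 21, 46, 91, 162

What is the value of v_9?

591

1st diffs: 3, 11, 25, 45, 71.
2nd diffs: 8, 14, 20, 26.
3rd diffs: 6, 6, 6 (constant).
Newton forward-difference form: v_k = 7 + 3·C(k-1,1) + 8·C(k-1,2) + 6·C(k-1,3).
At k = 9: k-1 = 8, so v_9 = 7 + 24 + 224 + 336 = 591.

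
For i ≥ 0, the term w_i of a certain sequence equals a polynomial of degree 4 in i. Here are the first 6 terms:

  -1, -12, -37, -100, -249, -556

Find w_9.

-5644

1st diffs: -11, -25, -63, -149, -307.
2nd diffs: -14, -38, -86, -158.
3rd diffs: -24, -48, -72.
4th diffs: -24, -24 (constant).
So w_i = -i^4 + 2i^3 - 6i^2 - 6i - 1.
Evaluating at i = 9 gives w_9 = -5644.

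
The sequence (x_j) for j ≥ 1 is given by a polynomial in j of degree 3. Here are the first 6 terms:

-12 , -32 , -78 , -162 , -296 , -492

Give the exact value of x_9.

-1572

1st diffs: -20, -46, -84, -134, -196.
2nd diffs: -26, -38, -50, -62.
3rd diffs: -12, -12, -12 (constant).
Newton forward-difference form: x_j = -12 + (-20)·C(j-1,1) + (-26)·C(j-1,2) + (-12)·C(j-1,3).
At j = 9: j-1 = 8, so x_9 = -12 - 160 - 728 - 672 = -1572.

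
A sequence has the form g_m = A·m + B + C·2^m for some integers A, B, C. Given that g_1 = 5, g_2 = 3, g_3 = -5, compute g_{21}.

The three given values yield: A + B + 2C = 5; 2A + B + 4C = 3; 3A + B + 8C = -5.
Subtracting the first from the second: A + 2C = -2.
Subtracting the second from the third: A + 4C = -8.
Solving: C = -3, A = 4, then B = 7.
Hence g_{21} = 4·21 + 7 + (-3)·2097152 = -6291365.

-6291365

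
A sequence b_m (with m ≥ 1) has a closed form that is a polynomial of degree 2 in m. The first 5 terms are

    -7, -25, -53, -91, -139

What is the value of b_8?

1st diffs: -18, -28, -38, -48.
2nd diffs: -10, -10, -10 (constant).
So b_m = -5m^2 - 3m + 1.
Evaluating at m = 8 gives b_8 = -343.

-343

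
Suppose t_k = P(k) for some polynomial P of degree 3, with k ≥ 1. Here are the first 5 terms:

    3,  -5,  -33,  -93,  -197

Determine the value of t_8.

1st diffs: -8, -28, -60, -104.
2nd diffs: -20, -32, -44.
3rd diffs: -12, -12 (constant).
Newton forward-difference form: t_k = 3 + (-8)·C(k-1,1) + (-20)·C(k-1,2) + (-12)·C(k-1,3).
At k = 8: k-1 = 7, so t_8 = 3 - 56 - 420 - 420 = -893.

-893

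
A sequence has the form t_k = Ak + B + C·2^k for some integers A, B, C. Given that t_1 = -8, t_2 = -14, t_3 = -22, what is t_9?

The three given values yield: A + B + 2C = -8; 2A + B + 4C = -14; 3A + B + 8C = -22.
Subtracting the first from the second: A + 2C = -6.
Subtracting the second from the third: A + 4C = -8.
Solving: C = -1, A = -4, then B = -2.
Therefore t_9 = -36 + (-2) + (-1)·512 = -550.

-550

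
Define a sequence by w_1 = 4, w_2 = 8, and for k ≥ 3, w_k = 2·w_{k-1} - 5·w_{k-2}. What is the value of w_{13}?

67604

w_3 = -4, w_4 = -48, w_5 = -76, …, w_{10} = -6232, w_{11} = -5284, w_{12} = 20592, w_{13} = 67604.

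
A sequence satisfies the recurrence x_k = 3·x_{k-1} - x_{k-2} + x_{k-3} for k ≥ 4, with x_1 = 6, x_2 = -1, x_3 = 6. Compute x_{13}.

Step forward from the initial values:
x_4 = 25; x_5 = 68; x_6 = 185; x_7 = 512; x_8 = 1419; x_9 = 3930; x_{10} = 10883; x_{11} = 30138; x_{12} = 83461; x_{13} = 231128.

231128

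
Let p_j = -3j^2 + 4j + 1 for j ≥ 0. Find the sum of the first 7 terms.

Over j = 0..6: Σj = 21, Σj² = 91.
Total = (-3)·91 + (4)·21 + (1)·7 = -182.

-182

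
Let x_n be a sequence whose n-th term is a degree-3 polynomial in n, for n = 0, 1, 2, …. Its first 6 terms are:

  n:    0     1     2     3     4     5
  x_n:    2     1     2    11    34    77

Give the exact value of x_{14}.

2354

1st diffs: -1, 1, 9, 23, 43.
2nd diffs: 2, 8, 14, 20.
3rd diffs: 6, 6, 6 (constant).
So x_n = n^3 - 2n^2 + 2.
Evaluating at n = 14 gives x_{14} = 2354.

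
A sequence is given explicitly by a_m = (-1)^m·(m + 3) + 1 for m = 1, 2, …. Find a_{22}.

26

(-1)^22 = 1; m + 3 at m=22 is 25; so a_{22} = 26.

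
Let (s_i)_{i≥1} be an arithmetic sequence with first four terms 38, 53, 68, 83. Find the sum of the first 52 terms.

Common difference d = 15.
s_i = 38 + (i - 1)·15.
s_{52} = 803; S = 52·(38 + 803)/2 = 21866.

21866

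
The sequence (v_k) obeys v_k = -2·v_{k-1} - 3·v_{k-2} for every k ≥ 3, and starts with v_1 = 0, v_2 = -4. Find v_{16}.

-10516

v_3 = 8, v_4 = -4, v_5 = -16, …, v_{13} = -1840, v_{14} = 524, v_{15} = 4472, v_{16} = -10516.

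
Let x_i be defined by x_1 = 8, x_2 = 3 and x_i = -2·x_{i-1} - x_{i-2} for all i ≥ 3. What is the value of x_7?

x_3 = -14  x_4 = 25  x_5 = -36  x_6 = 47  x_7 = -58.
(Characteristic roots are -1 and -1.)

-58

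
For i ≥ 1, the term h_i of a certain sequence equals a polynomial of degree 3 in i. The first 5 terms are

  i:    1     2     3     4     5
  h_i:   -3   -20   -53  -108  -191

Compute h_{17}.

-5555

1st diffs: -17, -33, -55, -83.
2nd diffs: -16, -22, -28.
3rd diffs: -6, -6 (constant).
So h_i = -i^3 - 2i^2 - 4i + 4.
Evaluating at i = 17 gives h_{17} = -5555.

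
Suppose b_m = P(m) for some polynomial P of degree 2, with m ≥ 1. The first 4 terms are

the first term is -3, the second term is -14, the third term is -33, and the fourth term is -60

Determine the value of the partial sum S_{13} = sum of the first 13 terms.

-3185

1st diffs: -11, -19, -27.
2nd diffs: -8, -8 (constant).
So b_m = -4m^2 + m.
Continuing: …, -95, -138, -189, -248, …, b_{13} = -663.
Summing m = 1..13 (13 terms) gives -3185.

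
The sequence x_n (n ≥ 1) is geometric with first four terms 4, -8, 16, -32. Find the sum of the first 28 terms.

-357913940

Common ratio r = -2.
x_n = 4·(-2)^(n-1).
S = 4·((-2)^28 - 1)/(-2 - 1) = 4·(268435456 - 1)/(-3) = -357913940.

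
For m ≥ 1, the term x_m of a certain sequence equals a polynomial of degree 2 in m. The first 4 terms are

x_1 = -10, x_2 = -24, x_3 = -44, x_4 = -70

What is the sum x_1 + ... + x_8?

-808

1st diffs: -14, -20, -26.
2nd diffs: -6, -6 (constant).
Newton forward-difference form: x_m = -10 + (-14)·C(m-1,1) + (-6)·C(m-1,2).
Continuing: -102, -140, -184, -234.
Summing m = 1..8 (8 terms) gives -808.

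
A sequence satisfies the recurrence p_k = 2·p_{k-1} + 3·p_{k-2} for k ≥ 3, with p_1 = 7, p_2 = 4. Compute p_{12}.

p_3 = 29  p_4 = 70  p_5 = 227  p_6 = 664  p_7 = 2009  p_8 = 6010  p_9 = 18047  p_{10} = 54124  p_{11} = 162389  p_{12} = 487150.
(Characteristic roots are 3 and -1.)

487150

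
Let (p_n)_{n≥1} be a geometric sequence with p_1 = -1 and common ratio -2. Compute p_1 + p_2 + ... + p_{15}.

-10923

p_n = (-1)·(-2)^(n-1).
S = (-1)·((-2)^15 - 1)/(-2 - 1) = (-1)·(-32768 - 1)/(-3) = -10923.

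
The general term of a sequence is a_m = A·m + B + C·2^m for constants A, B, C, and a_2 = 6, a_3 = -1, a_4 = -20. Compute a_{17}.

Plug in m = 2, 3, 4: 2A + B + 4C = 6; 3A + B + 8C = -1; 4A + B + 16C = -20.
Subtracting the first from the second: A + 4C = -7.
Subtracting the second from the third: A + 8C = -19.
Solving: C = -3, A = 5, then B = 8.
Therefore a_{17} = 85 + 8 + (-3)·131072 = -393123.

-393123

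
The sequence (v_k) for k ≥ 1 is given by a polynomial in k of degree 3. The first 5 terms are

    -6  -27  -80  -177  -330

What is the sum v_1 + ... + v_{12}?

1st diffs: -21, -53, -97, -153.
2nd diffs: -32, -44, -56.
3rd diffs: -12, -12 (constant).
Newton forward-difference form: v_k = -6 + (-21)·C(k-1,1) + (-32)·C(k-1,2) + (-12)·C(k-1,3).
Continuing: …, -551, -852, -1245, -1742, …, v_{12} = -3977.
Summing k = 1..12 (12 terms) gives -14438.

-14438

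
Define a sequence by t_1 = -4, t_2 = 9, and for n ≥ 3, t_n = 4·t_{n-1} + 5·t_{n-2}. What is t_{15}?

Step forward from the initial values:
t_3 = 16  t_4 = 109  t_5 = 516  …  t_{12} = 40690109  t_{13} = 203450516  t_{14} = 1017252609  t_{15} = 5086263016.
(Characteristic roots are 5 and -1.)

5086263016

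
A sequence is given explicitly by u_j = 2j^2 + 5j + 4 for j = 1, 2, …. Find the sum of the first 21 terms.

Over j = 1..21: Σj = 231, Σj² = 3311.
Total = (2)·3311 + (5)·231 + (4)·21 = 7861.

7861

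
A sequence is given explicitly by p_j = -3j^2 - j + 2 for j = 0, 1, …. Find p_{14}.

p_{14} = -3·14^2 - 1·14 + 2 = -600.

-600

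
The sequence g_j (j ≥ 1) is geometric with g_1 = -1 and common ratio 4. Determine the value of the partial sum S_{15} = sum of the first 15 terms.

-357913941

g_j = (-1)·4^(j-1).
S = (-1)·(4^15 - 1)/(4 - 1) = (-1)·(1073741824 - 1)/(3) = -357913941.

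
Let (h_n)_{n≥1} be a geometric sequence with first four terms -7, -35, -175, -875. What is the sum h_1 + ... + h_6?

Common ratio r = 5.
h_n = (-7)·5^(n-1).
S = (-7)·(5^6 - 1)/(5 - 1) = (-7)·(15625 - 1)/(4) = -27342.

-27342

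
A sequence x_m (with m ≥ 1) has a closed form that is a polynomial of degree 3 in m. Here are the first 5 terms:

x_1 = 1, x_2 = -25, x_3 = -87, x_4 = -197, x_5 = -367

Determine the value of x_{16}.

-9629

1st diffs: -26, -62, -110, -170.
2nd diffs: -36, -48, -60.
3rd diffs: -12, -12 (constant).
Newton forward-difference form: x_m = 1 + (-26)·C(m-1,1) + (-36)·C(m-1,2) + (-12)·C(m-1,3).
At m = 16: m-1 = 15, so x_{16} = 1 - 390 - 3780 - 5460 = -9629.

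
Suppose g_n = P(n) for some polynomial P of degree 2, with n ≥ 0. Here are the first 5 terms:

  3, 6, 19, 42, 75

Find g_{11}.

586

1st diffs: 3, 13, 23, 33.
2nd diffs: 10, 10, 10 (constant).
Newton forward-difference form: g_n = 3 + 3·C(n,1) + 10·C(n,2).
At n = 11: n = 11, so g_{11} = 3 + 33 + 550 = 586.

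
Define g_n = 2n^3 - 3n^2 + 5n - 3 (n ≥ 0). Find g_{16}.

7501

g_{16} = 2·16^3 - 3·16^2 + 5·16 - 3 = 7501.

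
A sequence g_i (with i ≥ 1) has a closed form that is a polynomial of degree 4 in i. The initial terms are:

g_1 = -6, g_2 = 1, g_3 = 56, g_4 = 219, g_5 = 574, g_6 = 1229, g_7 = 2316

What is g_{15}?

50324

1st diffs: 7, 55, 163, 355, 655, 1087.
2nd diffs: 48, 108, 192, 300, 432.
3rd diffs: 60, 84, 108, 132.
4th diffs: 24, 24, 24 (constant).
Newton forward-difference form: g_i = -6 + 7·C(i-1,1) + 48·C(i-1,2) + 60·C(i-1,3) + 24·C(i-1,4).
At i = 15: i-1 = 14, so g_{15} = -6 + 98 + 4368 + 21840 + 24024 = 50324.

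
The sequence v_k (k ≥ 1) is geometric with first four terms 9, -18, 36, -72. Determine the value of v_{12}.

-18432

Common ratio r = -2.
v_k = 9·(-2)^(k-1).
v_{12} = 9·(-2)^11 = -18432.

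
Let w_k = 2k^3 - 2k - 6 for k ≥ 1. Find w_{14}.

5454

w_{14} = 2·14^3 - 2·14 - 6 = 5454.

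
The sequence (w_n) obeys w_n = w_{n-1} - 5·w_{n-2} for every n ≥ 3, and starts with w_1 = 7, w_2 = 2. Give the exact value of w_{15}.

Applying the relation repeatedly:
w_3 = -33  w_4 = -43  w_5 = 122  …  w_{12} = -33823  w_{13} = -94633  w_{14} = 74482  w_{15} = 547647.

547647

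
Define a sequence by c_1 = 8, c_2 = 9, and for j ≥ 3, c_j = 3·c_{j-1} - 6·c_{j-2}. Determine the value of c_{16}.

1489347

Step forward from the initial values:
c_3 = -21;  c_4 = -117;  c_5 = -225;  …;  c_{13} = 51759;  c_{14} = 807003;  c_{15} = 2110455;  c_{16} = 1489347.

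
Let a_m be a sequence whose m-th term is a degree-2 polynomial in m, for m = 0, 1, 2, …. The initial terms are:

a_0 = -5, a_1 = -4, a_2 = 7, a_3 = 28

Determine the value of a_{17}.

1372

1st diffs: 1, 11, 21.
2nd diffs: 10, 10 (constant).
So a_m = 5m^2 - 4m - 5.
Evaluating at m = 17 gives a_{17} = 1372.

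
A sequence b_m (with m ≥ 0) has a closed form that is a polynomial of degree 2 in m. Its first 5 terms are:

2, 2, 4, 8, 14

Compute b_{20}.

382

1st diffs: 0, 2, 4, 6.
2nd diffs: 2, 2, 2 (constant).
So b_m = m^2 - m + 2.
Evaluating at m = 20 gives b_{20} = 382.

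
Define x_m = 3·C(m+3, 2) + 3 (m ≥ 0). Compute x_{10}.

237

C(13, 2) = 78, so x_{10} = 237.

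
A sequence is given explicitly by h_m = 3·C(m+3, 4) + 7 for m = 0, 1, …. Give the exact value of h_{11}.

C(14, 4) = 1001, so h_{11} = 3010.

3010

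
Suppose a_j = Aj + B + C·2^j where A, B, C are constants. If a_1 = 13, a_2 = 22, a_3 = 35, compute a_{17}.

262233

Write the equations: A + B + 2C = 13; 2A + B + 4C = 22; 3A + B + 8C = 35.
Subtracting the first from the second: A + 2C = 9.
Subtracting the second from the third: A + 4C = 13.
Solving: C = 2, A = 5, then B = 4.
Hence a_{17} = 5·17 + 4 + 2·131072 = 262233.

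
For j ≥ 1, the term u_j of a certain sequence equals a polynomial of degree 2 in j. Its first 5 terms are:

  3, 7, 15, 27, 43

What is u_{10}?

1st diffs: 4, 8, 12, 16.
2nd diffs: 4, 4, 4 (constant).
Newton forward-difference form: u_j = 3 + 4·C(j-1,1) + 4·C(j-1,2).
At j = 10: j-1 = 9, so u_{10} = 3 + 36 + 144 = 183.

183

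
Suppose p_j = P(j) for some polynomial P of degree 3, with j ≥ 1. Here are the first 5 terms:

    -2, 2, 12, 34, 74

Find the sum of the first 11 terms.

1st diffs: 4, 10, 22, 40.
2nd diffs: 6, 12, 18.
3rd diffs: 6, 6 (constant).
Newton forward-difference form: p_j = -2 + 4·C(j-1,1) + 6·C(j-1,2) + 6·C(j-1,3).
Continuing: …, 138, 232, 362, 534, …, p_{11} = 1028.
Summing j = 1..11 (11 terms) gives 3168.

3168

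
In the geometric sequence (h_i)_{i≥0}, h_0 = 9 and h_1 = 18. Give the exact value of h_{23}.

75497472

Common ratio r = 2.
h_i = 9·2^(i-0).
h_{23} = 9·2^23 = 75497472.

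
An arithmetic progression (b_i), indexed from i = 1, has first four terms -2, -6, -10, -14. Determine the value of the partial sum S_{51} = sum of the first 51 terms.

-5202

Common difference d = -4.
b_i = -2 + (i - 1)·(-4).
b_{51} = -202; S = 51·(-2 + (-202))/2 = -5202.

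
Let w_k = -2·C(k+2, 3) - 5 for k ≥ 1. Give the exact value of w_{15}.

-1365

C(17, 3) = 680, so w_{15} = -1365.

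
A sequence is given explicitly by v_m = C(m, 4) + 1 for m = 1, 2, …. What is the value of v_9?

C(9, 4) = 126, so v_9 = 127.

127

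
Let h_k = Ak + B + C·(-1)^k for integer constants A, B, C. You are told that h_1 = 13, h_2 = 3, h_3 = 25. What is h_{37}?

The three given values yield: A + B - C = 13; 2A + B + C = 3; 3A + B - C = 25.
Subtracting the first from the second: A + 2C = -10.
Subtracting the second from the third: A - 2C = 22.
Solving: C = -8, A = 6, then B = -1.
Hence h_{37} = 6·37 + (-1) + (-8)·(-1) = 229.

229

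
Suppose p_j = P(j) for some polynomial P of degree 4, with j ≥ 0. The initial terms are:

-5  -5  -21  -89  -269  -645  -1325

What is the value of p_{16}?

1st diffs: 0, -16, -68, -180, -376, -680.
2nd diffs: -16, -52, -112, -196, -304.
3rd diffs: -36, -60, -84, -108.
4th diffs: -24, -24, -24 (constant).
So p_j = -j^4 - j^2 + 2j - 5.
Evaluating at j = 16 gives p_{16} = -65765.

-65765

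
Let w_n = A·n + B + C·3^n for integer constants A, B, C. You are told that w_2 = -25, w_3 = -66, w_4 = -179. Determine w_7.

Write the equations: 2A + B + 9C = -25; 3A + B + 27C = -66; 4A + B + 81C = -179.
Subtracting the first from the second: A + 18C = -41.
Subtracting the second from the third: A + 54C = -113.
Solving: C = -2, A = -5, then B = 3.
Therefore w_7 = -35 + 3 + (-2)·2187 = -4406.

-4406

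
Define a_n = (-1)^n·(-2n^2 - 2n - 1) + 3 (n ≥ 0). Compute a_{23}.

1108

(-1)^23 = -1; -2n^2 - 2n - 1 at n=23 is -1105; so a_{23} = 1108.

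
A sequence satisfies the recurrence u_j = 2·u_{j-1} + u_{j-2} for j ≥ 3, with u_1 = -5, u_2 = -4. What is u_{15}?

-490433

Applying the relation repeatedly:
u_3 = -13; u_4 = -30; u_5 = -73; …; u_{12} = -34854; u_{13} = -84145; u_{14} = -203144; u_{15} = -490433.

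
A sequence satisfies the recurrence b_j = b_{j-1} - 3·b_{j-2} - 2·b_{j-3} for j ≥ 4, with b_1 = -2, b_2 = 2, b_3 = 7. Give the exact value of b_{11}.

Step forward from the initial values:
b_4 = 5  b_5 = -20  b_6 = -49  b_7 = 1  b_8 = 188  b_9 = 283  b_{10} = -283  b_{11} = -1508.

-1508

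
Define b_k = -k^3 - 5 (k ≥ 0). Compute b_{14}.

b_{14} = -1·14^3 - 5 = -2749.

-2749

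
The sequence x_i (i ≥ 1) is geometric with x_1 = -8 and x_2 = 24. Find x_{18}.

Common ratio r = -3.
x_i = (-8)·(-3)^(i-1).
x_{18} = (-8)·(-3)^17 = 1033121304.

1033121304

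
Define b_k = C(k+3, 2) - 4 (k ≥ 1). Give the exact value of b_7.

41

C(10, 2) = 45, so b_7 = 41.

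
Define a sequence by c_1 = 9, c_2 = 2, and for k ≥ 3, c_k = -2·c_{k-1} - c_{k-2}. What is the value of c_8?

Step forward from the initial values:
c_3 = -13;  c_4 = 24;  c_5 = -35;  c_6 = 46;  c_7 = -57;  c_8 = 68.
(Characteristic roots are -1 and -1.)

68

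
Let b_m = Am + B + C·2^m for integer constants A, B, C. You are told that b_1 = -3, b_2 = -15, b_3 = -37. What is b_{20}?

-5242911

At m = 1, 2, 3: A + B + 2C = -3; 2A + B + 4C = -15; 3A + B + 8C = -37.
Subtracting the first from the second: A + 2C = -12.
Subtracting the second from the third: A + 4C = -22.
Solving: C = -5, A = -2, then B = 9.
So b_m = -2·m + 9 + (-5)·2^m; at m=20 this is -5242911.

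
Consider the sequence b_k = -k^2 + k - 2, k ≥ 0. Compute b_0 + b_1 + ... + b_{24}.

Over k = 0..24: Σk = 300, Σk² = 4900.
Total = (-1)·4900 + (1)·300 + (-2)·25 = -4650.

-4650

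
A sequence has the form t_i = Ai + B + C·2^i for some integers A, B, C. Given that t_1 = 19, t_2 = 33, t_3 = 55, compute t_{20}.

Write the equations: A + B + 2C = 19; 2A + B + 4C = 33; 3A + B + 8C = 55.
Subtracting the first from the second: A + 2C = 14.
Subtracting the second from the third: A + 4C = 22.
Solving: C = 4, A = 6, then B = 5.
Therefore t_{20} = 120 + 5 + 4·1048576 = 4194429.

4194429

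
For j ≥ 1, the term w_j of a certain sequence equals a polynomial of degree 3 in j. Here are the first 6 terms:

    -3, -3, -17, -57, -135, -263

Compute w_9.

-1067

1st diffs: 0, -14, -40, -78, -128.
2nd diffs: -14, -26, -38, -50.
3rd diffs: -12, -12, -12 (constant).
Newton forward-difference form: w_j = -3 + (-14)·C(j-1,2) + (-12)·C(j-1,3).
At j = 9: j-1 = 8, so w_9 = -3 - 392 - 672 = -1067.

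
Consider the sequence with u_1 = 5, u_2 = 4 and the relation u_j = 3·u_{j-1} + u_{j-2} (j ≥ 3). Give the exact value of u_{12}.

780109

Step forward from the initial values:
u_3 = 17  u_4 = 55  u_5 = 182  u_6 = 601  u_7 = 1985  u_8 = 6556  u_9 = 21653  u_{10} = 71515  u_{11} = 236198  u_{12} = 780109.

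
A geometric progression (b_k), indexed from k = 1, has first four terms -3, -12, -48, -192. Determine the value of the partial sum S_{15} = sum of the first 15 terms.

Common ratio r = 4.
b_k = (-3)·4^(k-1).
S = (-3)·(4^15 - 1)/(4 - 1) = (-3)·(1073741824 - 1)/(3) = -1073741823.

-1073741823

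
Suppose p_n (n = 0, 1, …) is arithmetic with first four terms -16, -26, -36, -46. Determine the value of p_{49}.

Common difference d = -10.
p_n = -16 + (n - 0)·(-10).
p_{49} = -16 + 49·(-10) = -506.

-506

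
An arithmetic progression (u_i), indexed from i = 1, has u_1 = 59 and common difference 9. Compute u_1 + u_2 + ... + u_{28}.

u_i = 59 + (i - 1)·9.
u_{28} = 302; S = 28·(59 + 302)/2 = 5054.

5054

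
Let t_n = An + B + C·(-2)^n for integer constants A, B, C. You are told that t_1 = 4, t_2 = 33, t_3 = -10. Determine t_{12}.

16451

Write the equations: A + B - 2C = 4; 2A + B + 4C = 33; 3A + B - 8C = -10.
Subtracting the first from the second: A + 6C = 29.
Subtracting the second from the third: A - 12C = -43.
Solving: C = 4, A = 5, then B = 7.
Therefore t_{12} = 60 + 7 + 4·4096 = 16451.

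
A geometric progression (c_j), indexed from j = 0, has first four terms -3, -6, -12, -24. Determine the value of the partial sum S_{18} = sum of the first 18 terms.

Common ratio r = 2.
c_j = (-3)·2^(j-0).
S = (-3)·(2^18 - 1)/(2 - 1) = (-3)·(262144 - 1)/(1) = -786429.

-786429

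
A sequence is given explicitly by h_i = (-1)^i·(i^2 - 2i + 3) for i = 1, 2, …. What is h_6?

27

(-1)^6 = 1; i^2 - 2i + 3 at i=6 is 27; so h_6 = 27.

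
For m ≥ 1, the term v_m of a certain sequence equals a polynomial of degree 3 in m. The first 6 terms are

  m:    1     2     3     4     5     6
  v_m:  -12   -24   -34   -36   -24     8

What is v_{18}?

1st diffs: -12, -10, -2, 12, 32.
2nd diffs: 2, 8, 14, 20.
3rd diffs: 6, 6, 6 (constant).
Newton forward-difference form: v_m = -12 + (-12)·C(m-1,1) + 2·C(m-1,2) + 6·C(m-1,3).
At m = 18: m-1 = 17, so v_{18} = -12 - 204 + 272 + 4080 = 4136.

4136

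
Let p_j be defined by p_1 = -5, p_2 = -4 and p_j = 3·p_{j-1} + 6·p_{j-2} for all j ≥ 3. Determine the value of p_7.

Iterate the recurrence:
p_3 = -42, p_4 = -150, p_5 = -702, p_6 = -3006, p_7 = -13230.

-13230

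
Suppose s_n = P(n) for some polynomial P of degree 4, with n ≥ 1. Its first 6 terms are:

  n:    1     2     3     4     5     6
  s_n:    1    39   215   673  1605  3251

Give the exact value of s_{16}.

1st diffs: 38, 176, 458, 932, 1646.
2nd diffs: 138, 282, 474, 714.
3rd diffs: 144, 192, 240.
4th diffs: 48, 48 (constant).
Newton forward-difference form: s_n = 1 + 38·C(n-1,1) + 138·C(n-1,2) + 144·C(n-1,3) + 48·C(n-1,4).
At n = 16: n-1 = 15, so s_{16} = 1 + 570 + 14490 + 65520 + 65520 = 146101.

146101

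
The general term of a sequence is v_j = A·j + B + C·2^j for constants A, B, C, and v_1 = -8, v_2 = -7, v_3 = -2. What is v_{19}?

1048510

At j = 1, 2, 3: A + B + 2C = -8; 2A + B + 4C = -7; 3A + B + 8C = -2.
Subtracting the first from the second: A + 2C = 1.
Subtracting the second from the third: A + 4C = 5.
Solving: C = 2, A = -3, then B = -9.
Hence v_{19} = -3·19 + (-9) + 2·524288 = 1048510.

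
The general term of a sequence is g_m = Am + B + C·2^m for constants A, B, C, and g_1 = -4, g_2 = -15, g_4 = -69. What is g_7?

At m = 1, 2, 4: A + B + 2C = -4; 2A + B + 4C = -15; 4A + B + 16C = -69.
Subtracting the first from the second: A + 2C = -11.
Subtracting the second from the third: 2A + 12C = -54.
Solving: C = -4, A = -3, then B = 7.
Therefore g_7 = -21 + 7 + (-4)·128 = -526.

-526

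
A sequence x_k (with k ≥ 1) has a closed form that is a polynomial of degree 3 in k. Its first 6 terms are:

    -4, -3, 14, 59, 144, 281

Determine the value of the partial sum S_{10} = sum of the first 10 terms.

1st diffs: 1, 17, 45, 85, 137.
2nd diffs: 16, 28, 40, 52.
3rd diffs: 12, 12, 12 (constant).
Newton forward-difference form: x_k = -4 + 1·C(k-1,1) + 16·C(k-1,2) + 12·C(k-1,3).
Continuing: 482, 759, 1124, 1589.
Summing k = 1..10 (10 terms) gives 4445.

4445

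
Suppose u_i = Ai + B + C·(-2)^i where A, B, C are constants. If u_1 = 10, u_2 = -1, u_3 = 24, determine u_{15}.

Write the equations: A + B - 2C = 10; 2A + B + 4C = -1; 3A + B - 8C = 24.
Subtracting the first from the second: A + 6C = -11.
Subtracting the second from the third: A - 12C = 25.
Solving: C = -2, A = 1, then B = 5.
Therefore u_{15} = 15 + 5 + (-2)·(-32768) = 65556.

65556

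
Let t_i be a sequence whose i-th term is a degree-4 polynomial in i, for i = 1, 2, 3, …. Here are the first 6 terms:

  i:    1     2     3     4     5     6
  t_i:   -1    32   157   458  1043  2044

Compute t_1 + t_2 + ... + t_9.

1st diffs: 33, 125, 301, 585, 1001.
2nd diffs: 92, 176, 284, 416.
3rd diffs: 84, 108, 132.
4th diffs: 24, 24 (constant).
Newton forward-difference form: t_i = -1 + 33·C(i-1,1) + 92·C(i-1,2) + 84·C(i-1,3) + 24·C(i-1,4).
Continuing: 3617, 5942, 9223.
Summing i = 1..9 (9 terms) gives 22515.

22515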